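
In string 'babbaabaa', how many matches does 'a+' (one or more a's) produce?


Pattern 'a+' matches one or more consecutive a's.
String: 'babbaabaa'
Scanning for runs of a:
  Match 1: 'a' (length 1)
  Match 2: 'aa' (length 2)
  Match 3: 'aa' (length 2)
Total matches: 3

3


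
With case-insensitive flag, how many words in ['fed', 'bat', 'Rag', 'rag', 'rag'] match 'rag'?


Case-insensitive matching: compare each word's lowercase form to 'rag'.
  'fed' -> lower='fed' -> no
  'bat' -> lower='bat' -> no
  'Rag' -> lower='rag' -> MATCH
  'rag' -> lower='rag' -> MATCH
  'rag' -> lower='rag' -> MATCH
Matches: ['Rag', 'rag', 'rag']
Count: 3

3


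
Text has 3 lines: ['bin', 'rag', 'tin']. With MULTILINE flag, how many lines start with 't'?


With MULTILINE flag, ^ matches the start of each line.
Lines: ['bin', 'rag', 'tin']
Checking which lines start with 't':
  Line 1: 'bin' -> no
  Line 2: 'rag' -> no
  Line 3: 'tin' -> MATCH
Matching lines: ['tin']
Count: 1

1


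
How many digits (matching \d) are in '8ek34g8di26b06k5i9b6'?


\d matches any digit 0-9.
Scanning '8ek34g8di26b06k5i9b6':
  pos 0: '8' -> DIGIT
  pos 3: '3' -> DIGIT
  pos 4: '4' -> DIGIT
  pos 6: '8' -> DIGIT
  pos 9: '2' -> DIGIT
  pos 10: '6' -> DIGIT
  pos 12: '0' -> DIGIT
  pos 13: '6' -> DIGIT
  pos 15: '5' -> DIGIT
  pos 17: '9' -> DIGIT
  pos 19: '6' -> DIGIT
Digits found: ['8', '3', '4', '8', '2', '6', '0', '6', '5', '9', '6']
Total: 11

11


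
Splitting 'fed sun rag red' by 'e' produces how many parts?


Splitting by 'e' breaks the string at each occurrence of the separator.
Text: 'fed sun rag red'
Parts after split:
  Part 1: 'f'
  Part 2: 'd sun rag r'
  Part 3: 'd'
Total parts: 3

3


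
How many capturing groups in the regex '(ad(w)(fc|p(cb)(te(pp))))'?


To count capturing groups, count each '(' that starts a group.
Pattern: '(ad(w)(fc|p(cb)(te(pp))))'
Walking through the pattern:
  Position 0: '(' -> group #1
  Position 3: '(' -> group #2
  Position 6: '(' -> group #3
  Position 11: '(' -> group #4
  Position 15: '(' -> group #5
  Position 18: '(' -> group #6
Total capturing groups: 6

6


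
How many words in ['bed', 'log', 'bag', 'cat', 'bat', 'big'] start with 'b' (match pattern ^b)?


Pattern ^b anchors to start of word. Check which words begin with 'b':
  'bed' -> MATCH (starts with 'b')
  'log' -> no
  'bag' -> MATCH (starts with 'b')
  'cat' -> no
  'bat' -> MATCH (starts with 'b')
  'big' -> MATCH (starts with 'b')
Matching words: ['bed', 'bag', 'bat', 'big']
Count: 4

4


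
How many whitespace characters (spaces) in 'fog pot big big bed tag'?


\s matches whitespace characters (spaces, tabs, etc.).
Text: 'fog pot big big bed tag'
This text has 6 words separated by spaces.
Number of spaces = number of words - 1 = 6 - 1 = 5

5


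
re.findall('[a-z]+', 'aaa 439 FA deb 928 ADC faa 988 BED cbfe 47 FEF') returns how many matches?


Pattern '[a-z]+' finds one or more lowercase letters.
Text: 'aaa 439 FA deb 928 ADC faa 988 BED cbfe 47 FEF'
Scanning for matches:
  Match 1: 'aaa'
  Match 2: 'deb'
  Match 3: 'faa'
  Match 4: 'cbfe'
Total matches: 4

4


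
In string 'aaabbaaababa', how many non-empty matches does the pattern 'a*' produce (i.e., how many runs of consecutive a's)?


Pattern 'a*' matches zero or more a's. We want non-empty runs of consecutive a's.
String: 'aaabbaaababa'
Walking through the string to find runs of a's:
  Run 1: positions 0-2 -> 'aaa'
  Run 2: positions 5-7 -> 'aaa'
  Run 3: positions 9-9 -> 'a'
  Run 4: positions 11-11 -> 'a'
Non-empty runs found: ['aaa', 'aaa', 'a', 'a']
Count: 4

4


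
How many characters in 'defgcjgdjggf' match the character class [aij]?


Character class [aij] matches any of: {a, i, j}
Scanning string 'defgcjgdjggf' character by character:
  pos 0: 'd' -> no
  pos 1: 'e' -> no
  pos 2: 'f' -> no
  pos 3: 'g' -> no
  pos 4: 'c' -> no
  pos 5: 'j' -> MATCH
  pos 6: 'g' -> no
  pos 7: 'd' -> no
  pos 8: 'j' -> MATCH
  pos 9: 'g' -> no
  pos 10: 'g' -> no
  pos 11: 'f' -> no
Total matches: 2

2


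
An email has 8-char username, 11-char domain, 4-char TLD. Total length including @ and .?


An email address has format: username@domain.tld
Username length: 8
'@' character: 1
Domain length: 11
'.' character: 1
TLD length: 4
Total = 8 + 1 + 11 + 1 + 4 = 25

25


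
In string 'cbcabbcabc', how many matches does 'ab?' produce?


Pattern 'ab?' matches 'a' optionally followed by 'b'.
String: 'cbcabbcabc'
Scanning left to right for 'a' then checking next char:
  Match 1: 'ab' (a followed by b)
  Match 2: 'ab' (a followed by b)
Total matches: 2

2


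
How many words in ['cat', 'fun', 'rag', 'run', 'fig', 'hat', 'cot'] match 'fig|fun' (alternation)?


Alternation 'fig|fun' matches either 'fig' or 'fun'.
Checking each word:
  'cat' -> no
  'fun' -> MATCH
  'rag' -> no
  'run' -> no
  'fig' -> MATCH
  'hat' -> no
  'cot' -> no
Matches: ['fun', 'fig']
Count: 2

2


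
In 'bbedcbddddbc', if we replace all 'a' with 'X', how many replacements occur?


re.sub('a', 'X', text) replaces every occurrence of 'a' with 'X'.
Text: 'bbedcbddddbc'
Scanning for 'a':
Total replacements: 0

0


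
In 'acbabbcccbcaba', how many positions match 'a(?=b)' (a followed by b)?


Lookahead 'a(?=b)' matches 'a' only when followed by 'b'.
String: 'acbabbcccbcaba'
Checking each position where char is 'a':
  pos 0: 'a' -> no (next='c')
  pos 3: 'a' -> MATCH (next='b')
  pos 11: 'a' -> MATCH (next='b')
Matching positions: [3, 11]
Count: 2

2


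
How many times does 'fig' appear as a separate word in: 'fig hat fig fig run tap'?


Scanning each word for exact match 'fig':
  Word 1: 'fig' -> MATCH
  Word 2: 'hat' -> no
  Word 3: 'fig' -> MATCH
  Word 4: 'fig' -> MATCH
  Word 5: 'run' -> no
  Word 6: 'tap' -> no
Total matches: 3

3


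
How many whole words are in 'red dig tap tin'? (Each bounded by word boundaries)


Word boundaries (\b) mark the start/end of each word.
Text: 'red dig tap tin'
Splitting by whitespace:
  Word 1: 'red'
  Word 2: 'dig'
  Word 3: 'tap'
  Word 4: 'tin'
Total whole words: 4

4


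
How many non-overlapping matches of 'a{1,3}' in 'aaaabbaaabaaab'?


Pattern 'a{1,3}' matches between 1 and 3 consecutive a's (greedy).
String: 'aaaabbaaabaaab'
Finding runs of a's and applying greedy matching:
  Run at pos 0: 'aaaa' (length 4)
  Run at pos 6: 'aaa' (length 3)
  Run at pos 10: 'aaa' (length 3)
Matches: ['aaa', 'a', 'aaa', 'aaa']
Count: 4

4


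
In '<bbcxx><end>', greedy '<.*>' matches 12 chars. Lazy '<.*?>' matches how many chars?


Greedy '<.*>' tries to match as MUCH as possible.
Lazy '<.*?>' tries to match as LITTLE as possible.

String: '<bbcxx><end>'
Greedy '<.*>' starts at first '<' and extends to the LAST '>': '<bbcxx><end>' (12 chars)
Lazy '<.*?>' starts at first '<' and stops at the FIRST '>': '<bbcxx>' (7 chars)

7


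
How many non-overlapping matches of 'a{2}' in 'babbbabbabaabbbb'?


Pattern 'a{2}' matches exactly 2 consecutive a's (greedy, non-overlapping).
String: 'babbbabbabaabbbb'
Scanning for runs of a's:
  Run at pos 1: 'a' (length 1) -> 0 match(es)
  Run at pos 5: 'a' (length 1) -> 0 match(es)
  Run at pos 8: 'a' (length 1) -> 0 match(es)
  Run at pos 10: 'aa' (length 2) -> 1 match(es)
Matches found: ['aa']
Total: 1

1


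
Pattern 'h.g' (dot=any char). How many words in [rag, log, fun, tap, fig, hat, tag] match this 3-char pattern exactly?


Pattern 'h.g' means: starts with 'h', any single char, ends with 'g'.
Checking each word (must be exactly 3 chars):
  'rag' (len=3): no
  'log' (len=3): no
  'fun' (len=3): no
  'tap' (len=3): no
  'fig' (len=3): no
  'hat' (len=3): no
  'tag' (len=3): no
Matching words: []
Total: 0

0


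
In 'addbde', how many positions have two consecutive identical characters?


Looking for consecutive identical characters in 'addbde':
  pos 0-1: 'a' vs 'd' -> different
  pos 1-2: 'd' vs 'd' -> MATCH ('dd')
  pos 2-3: 'd' vs 'b' -> different
  pos 3-4: 'b' vs 'd' -> different
  pos 4-5: 'd' vs 'e' -> different
Consecutive identical pairs: ['dd']
Count: 1

1


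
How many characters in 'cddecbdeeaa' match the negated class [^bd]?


Negated class [^bd] matches any char NOT in {b, d}
Scanning 'cddecbdeeaa':
  pos 0: 'c' -> MATCH
  pos 1: 'd' -> no (excluded)
  pos 2: 'd' -> no (excluded)
  pos 3: 'e' -> MATCH
  pos 4: 'c' -> MATCH
  pos 5: 'b' -> no (excluded)
  pos 6: 'd' -> no (excluded)
  pos 7: 'e' -> MATCH
  pos 8: 'e' -> MATCH
  pos 9: 'a' -> MATCH
  pos 10: 'a' -> MATCH
Total matches: 7

7


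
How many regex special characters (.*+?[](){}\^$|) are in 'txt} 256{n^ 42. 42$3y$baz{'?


Regex special characters are: . * + ? [ ] ( ) { } \ ^ $ |
Scanning 'txt} 256{n^ 42. 42$3y$baz{':
  pos 3: '}' -> SPECIAL
  pos 8: '{' -> SPECIAL
  pos 10: '^' -> SPECIAL
  pos 14: '.' -> SPECIAL
  pos 18: '$' -> SPECIAL
  pos 21: '$' -> SPECIAL
  pos 25: '{' -> SPECIAL
Special chars found: ['}', '{', '^', '.', '$', '$', '{']
Total: 7

7


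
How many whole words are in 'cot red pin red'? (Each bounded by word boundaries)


Word boundaries (\b) mark the start/end of each word.
Text: 'cot red pin red'
Splitting by whitespace:
  Word 1: 'cot'
  Word 2: 'red'
  Word 3: 'pin'
  Word 4: 'red'
Total whole words: 4

4


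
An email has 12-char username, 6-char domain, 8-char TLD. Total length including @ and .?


An email address has format: username@domain.tld
Username length: 12
'@' character: 1
Domain length: 6
'.' character: 1
TLD length: 8
Total = 12 + 1 + 6 + 1 + 8 = 28

28


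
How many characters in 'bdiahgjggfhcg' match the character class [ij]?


Character class [ij] matches any of: {i, j}
Scanning string 'bdiahgjggfhcg' character by character:
  pos 0: 'b' -> no
  pos 1: 'd' -> no
  pos 2: 'i' -> MATCH
  pos 3: 'a' -> no
  pos 4: 'h' -> no
  pos 5: 'g' -> no
  pos 6: 'j' -> MATCH
  pos 7: 'g' -> no
  pos 8: 'g' -> no
  pos 9: 'f' -> no
  pos 10: 'h' -> no
  pos 11: 'c' -> no
  pos 12: 'g' -> no
Total matches: 2

2


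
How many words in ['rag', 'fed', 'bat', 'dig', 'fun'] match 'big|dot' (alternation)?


Alternation 'big|dot' matches either 'big' or 'dot'.
Checking each word:
  'rag' -> no
  'fed' -> no
  'bat' -> no
  'dig' -> no
  'fun' -> no
Matches: []
Count: 0

0


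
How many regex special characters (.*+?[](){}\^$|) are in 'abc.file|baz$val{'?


Regex special characters are: . * + ? [ ] ( ) { } \ ^ $ |
Scanning 'abc.file|baz$val{':
  pos 3: '.' -> SPECIAL
  pos 8: '|' -> SPECIAL
  pos 12: '$' -> SPECIAL
  pos 16: '{' -> SPECIAL
Special chars found: ['.', '|', '$', '{']
Total: 4

4


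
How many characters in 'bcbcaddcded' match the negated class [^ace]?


Negated class [^ace] matches any char NOT in {a, c, e}
Scanning 'bcbcaddcded':
  pos 0: 'b' -> MATCH
  pos 1: 'c' -> no (excluded)
  pos 2: 'b' -> MATCH
  pos 3: 'c' -> no (excluded)
  pos 4: 'a' -> no (excluded)
  pos 5: 'd' -> MATCH
  pos 6: 'd' -> MATCH
  pos 7: 'c' -> no (excluded)
  pos 8: 'd' -> MATCH
  pos 9: 'e' -> no (excluded)
  pos 10: 'd' -> MATCH
Total matches: 6

6


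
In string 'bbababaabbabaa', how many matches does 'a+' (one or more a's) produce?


Pattern 'a+' matches one or more consecutive a's.
String: 'bbababaabbabaa'
Scanning for runs of a:
  Match 1: 'a' (length 1)
  Match 2: 'a' (length 1)
  Match 3: 'aa' (length 2)
  Match 4: 'a' (length 1)
  Match 5: 'aa' (length 2)
Total matches: 5

5


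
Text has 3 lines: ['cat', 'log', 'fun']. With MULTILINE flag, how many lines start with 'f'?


With MULTILINE flag, ^ matches the start of each line.
Lines: ['cat', 'log', 'fun']
Checking which lines start with 'f':
  Line 1: 'cat' -> no
  Line 2: 'log' -> no
  Line 3: 'fun' -> MATCH
Matching lines: ['fun']
Count: 1

1


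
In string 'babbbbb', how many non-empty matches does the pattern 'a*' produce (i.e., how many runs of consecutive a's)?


Pattern 'a*' matches zero or more a's. We want non-empty runs of consecutive a's.
String: 'babbbbb'
Walking through the string to find runs of a's:
  Run 1: positions 1-1 -> 'a'
Non-empty runs found: ['a']
Count: 1

1


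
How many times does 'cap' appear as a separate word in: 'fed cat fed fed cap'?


Scanning each word for exact match 'cap':
  Word 1: 'fed' -> no
  Word 2: 'cat' -> no
  Word 3: 'fed' -> no
  Word 4: 'fed' -> no
  Word 5: 'cap' -> MATCH
Total matches: 1

1


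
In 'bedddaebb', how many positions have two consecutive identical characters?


Looking for consecutive identical characters in 'bedddaebb':
  pos 0-1: 'b' vs 'e' -> different
  pos 1-2: 'e' vs 'd' -> different
  pos 2-3: 'd' vs 'd' -> MATCH ('dd')
  pos 3-4: 'd' vs 'd' -> MATCH ('dd')
  pos 4-5: 'd' vs 'a' -> different
  pos 5-6: 'a' vs 'e' -> different
  pos 6-7: 'e' vs 'b' -> different
  pos 7-8: 'b' vs 'b' -> MATCH ('bb')
Consecutive identical pairs: ['dd', 'dd', 'bb']
Count: 3

3


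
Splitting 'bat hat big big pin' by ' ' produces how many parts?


Splitting by ' ' breaks the string at each occurrence of the separator.
Text: 'bat hat big big pin'
Parts after split:
  Part 1: 'bat'
  Part 2: 'hat'
  Part 3: 'big'
  Part 4: 'big'
  Part 5: 'pin'
Total parts: 5

5


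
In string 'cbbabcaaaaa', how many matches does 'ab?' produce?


Pattern 'ab?' matches 'a' optionally followed by 'b'.
String: 'cbbabcaaaaa'
Scanning left to right for 'a' then checking next char:
  Match 1: 'ab' (a followed by b)
  Match 2: 'a' (a not followed by b)
  Match 3: 'a' (a not followed by b)
  Match 4: 'a' (a not followed by b)
  Match 5: 'a' (a not followed by b)
  Match 6: 'a' (a not followed by b)
Total matches: 6

6


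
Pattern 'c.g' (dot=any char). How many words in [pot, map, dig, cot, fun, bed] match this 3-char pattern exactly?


Pattern 'c.g' means: starts with 'c', any single char, ends with 'g'.
Checking each word (must be exactly 3 chars):
  'pot' (len=3): no
  'map' (len=3): no
  'dig' (len=3): no
  'cot' (len=3): no
  'fun' (len=3): no
  'bed' (len=3): no
Matching words: []
Total: 0

0


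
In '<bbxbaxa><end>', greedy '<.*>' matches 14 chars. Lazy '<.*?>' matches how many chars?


Greedy '<.*>' tries to match as MUCH as possible.
Lazy '<.*?>' tries to match as LITTLE as possible.

String: '<bbxbaxa><end>'
Greedy '<.*>' starts at first '<' and extends to the LAST '>': '<bbxbaxa><end>' (14 chars)
Lazy '<.*?>' starts at first '<' and stops at the FIRST '>': '<bbxbaxa>' (9 chars)

9


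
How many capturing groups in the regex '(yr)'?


To count capturing groups, count each '(' that starts a group.
Pattern: '(yr)'
Walking through the pattern:
  Position 0: '(' -> group #1
Total capturing groups: 1

1


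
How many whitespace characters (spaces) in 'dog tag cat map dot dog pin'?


\s matches whitespace characters (spaces, tabs, etc.).
Text: 'dog tag cat map dot dog pin'
This text has 7 words separated by spaces.
Number of spaces = number of words - 1 = 7 - 1 = 6

6


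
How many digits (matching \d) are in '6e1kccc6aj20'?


\d matches any digit 0-9.
Scanning '6e1kccc6aj20':
  pos 0: '6' -> DIGIT
  pos 2: '1' -> DIGIT
  pos 7: '6' -> DIGIT
  pos 10: '2' -> DIGIT
  pos 11: '0' -> DIGIT
Digits found: ['6', '1', '6', '2', '0']
Total: 5

5


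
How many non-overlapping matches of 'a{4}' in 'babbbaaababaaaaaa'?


Pattern 'a{4}' matches exactly 4 consecutive a's (greedy, non-overlapping).
String: 'babbbaaababaaaaaa'
Scanning for runs of a's:
  Run at pos 1: 'a' (length 1) -> 0 match(es)
  Run at pos 5: 'aaa' (length 3) -> 0 match(es)
  Run at pos 9: 'a' (length 1) -> 0 match(es)
  Run at pos 11: 'aaaaaa' (length 6) -> 1 match(es)
Matches found: ['aaaa']
Total: 1

1


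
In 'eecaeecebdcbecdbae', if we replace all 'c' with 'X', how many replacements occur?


re.sub('c', 'X', text) replaces every occurrence of 'c' with 'X'.
Text: 'eecaeecebdcbecdbae'
Scanning for 'c':
  pos 2: 'c' -> replacement #1
  pos 6: 'c' -> replacement #2
  pos 10: 'c' -> replacement #3
  pos 13: 'c' -> replacement #4
Total replacements: 4

4


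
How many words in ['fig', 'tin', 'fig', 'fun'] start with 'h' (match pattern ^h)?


Pattern ^h anchors to start of word. Check which words begin with 'h':
  'fig' -> no
  'tin' -> no
  'fig' -> no
  'fun' -> no
Matching words: []
Count: 0

0


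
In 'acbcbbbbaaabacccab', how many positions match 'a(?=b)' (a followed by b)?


Lookahead 'a(?=b)' matches 'a' only when followed by 'b'.
String: 'acbcbbbbaaabacccab'
Checking each position where char is 'a':
  pos 0: 'a' -> no (next='c')
  pos 8: 'a' -> no (next='a')
  pos 9: 'a' -> no (next='a')
  pos 10: 'a' -> MATCH (next='b')
  pos 12: 'a' -> no (next='c')
  pos 16: 'a' -> MATCH (next='b')
Matching positions: [10, 16]
Count: 2

2


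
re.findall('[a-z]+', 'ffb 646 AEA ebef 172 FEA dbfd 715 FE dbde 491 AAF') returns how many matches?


Pattern '[a-z]+' finds one or more lowercase letters.
Text: 'ffb 646 AEA ebef 172 FEA dbfd 715 FE dbde 491 AAF'
Scanning for matches:
  Match 1: 'ffb'
  Match 2: 'ebef'
  Match 3: 'dbfd'
  Match 4: 'dbde'
Total matches: 4

4


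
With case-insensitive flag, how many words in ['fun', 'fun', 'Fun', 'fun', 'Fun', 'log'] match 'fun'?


Case-insensitive matching: compare each word's lowercase form to 'fun'.
  'fun' -> lower='fun' -> MATCH
  'fun' -> lower='fun' -> MATCH
  'Fun' -> lower='fun' -> MATCH
  'fun' -> lower='fun' -> MATCH
  'Fun' -> lower='fun' -> MATCH
  'log' -> lower='log' -> no
Matches: ['fun', 'fun', 'Fun', 'fun', 'Fun']
Count: 5

5


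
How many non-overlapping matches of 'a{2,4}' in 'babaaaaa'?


Pattern 'a{2,4}' matches between 2 and 4 consecutive a's (greedy).
String: 'babaaaaa'
Finding runs of a's and applying greedy matching:
  Run at pos 1: 'a' (length 1)
  Run at pos 3: 'aaaaa' (length 5)
Matches: ['aaaa']
Count: 1

1


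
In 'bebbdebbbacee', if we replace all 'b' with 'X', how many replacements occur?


re.sub('b', 'X', text) replaces every occurrence of 'b' with 'X'.
Text: 'bebbdebbbacee'
Scanning for 'b':
  pos 0: 'b' -> replacement #1
  pos 2: 'b' -> replacement #2
  pos 3: 'b' -> replacement #3
  pos 6: 'b' -> replacement #4
  pos 7: 'b' -> replacement #5
  pos 8: 'b' -> replacement #6
Total replacements: 6

6


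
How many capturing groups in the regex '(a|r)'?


To count capturing groups, count each '(' that starts a group.
Pattern: '(a|r)'
Walking through the pattern:
  Position 0: '(' -> group #1
Total capturing groups: 1

1


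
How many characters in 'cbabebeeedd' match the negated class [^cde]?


Negated class [^cde] matches any char NOT in {c, d, e}
Scanning 'cbabebeeedd':
  pos 0: 'c' -> no (excluded)
  pos 1: 'b' -> MATCH
  pos 2: 'a' -> MATCH
  pos 3: 'b' -> MATCH
  pos 4: 'e' -> no (excluded)
  pos 5: 'b' -> MATCH
  pos 6: 'e' -> no (excluded)
  pos 7: 'e' -> no (excluded)
  pos 8: 'e' -> no (excluded)
  pos 9: 'd' -> no (excluded)
  pos 10: 'd' -> no (excluded)
Total matches: 4

4


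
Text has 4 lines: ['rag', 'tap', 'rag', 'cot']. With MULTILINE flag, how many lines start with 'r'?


With MULTILINE flag, ^ matches the start of each line.
Lines: ['rag', 'tap', 'rag', 'cot']
Checking which lines start with 'r':
  Line 1: 'rag' -> MATCH
  Line 2: 'tap' -> no
  Line 3: 'rag' -> MATCH
  Line 4: 'cot' -> no
Matching lines: ['rag', 'rag']
Count: 2

2


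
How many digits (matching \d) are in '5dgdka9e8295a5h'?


\d matches any digit 0-9.
Scanning '5dgdka9e8295a5h':
  pos 0: '5' -> DIGIT
  pos 6: '9' -> DIGIT
  pos 8: '8' -> DIGIT
  pos 9: '2' -> DIGIT
  pos 10: '9' -> DIGIT
  pos 11: '5' -> DIGIT
  pos 13: '5' -> DIGIT
Digits found: ['5', '9', '8', '2', '9', '5', '5']
Total: 7

7


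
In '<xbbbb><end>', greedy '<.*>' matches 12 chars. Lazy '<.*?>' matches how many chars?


Greedy '<.*>' tries to match as MUCH as possible.
Lazy '<.*?>' tries to match as LITTLE as possible.

String: '<xbbbb><end>'
Greedy '<.*>' starts at first '<' and extends to the LAST '>': '<xbbbb><end>' (12 chars)
Lazy '<.*?>' starts at first '<' and stops at the FIRST '>': '<xbbbb>' (7 chars)

7


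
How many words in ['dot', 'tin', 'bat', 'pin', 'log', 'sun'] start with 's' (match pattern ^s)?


Pattern ^s anchors to start of word. Check which words begin with 's':
  'dot' -> no
  'tin' -> no
  'bat' -> no
  'pin' -> no
  'log' -> no
  'sun' -> MATCH (starts with 's')
Matching words: ['sun']
Count: 1

1


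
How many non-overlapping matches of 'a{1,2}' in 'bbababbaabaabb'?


Pattern 'a{1,2}' matches between 1 and 2 consecutive a's (greedy).
String: 'bbababbaabaabb'
Finding runs of a's and applying greedy matching:
  Run at pos 2: 'a' (length 1)
  Run at pos 4: 'a' (length 1)
  Run at pos 7: 'aa' (length 2)
  Run at pos 10: 'aa' (length 2)
Matches: ['a', 'a', 'aa', 'aa']
Count: 4

4


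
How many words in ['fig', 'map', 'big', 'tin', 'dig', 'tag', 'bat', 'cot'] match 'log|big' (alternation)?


Alternation 'log|big' matches either 'log' or 'big'.
Checking each word:
  'fig' -> no
  'map' -> no
  'big' -> MATCH
  'tin' -> no
  'dig' -> no
  'tag' -> no
  'bat' -> no
  'cot' -> no
Matches: ['big']
Count: 1

1


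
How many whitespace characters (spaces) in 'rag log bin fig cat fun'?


\s matches whitespace characters (spaces, tabs, etc.).
Text: 'rag log bin fig cat fun'
This text has 6 words separated by spaces.
Number of spaces = number of words - 1 = 6 - 1 = 5

5


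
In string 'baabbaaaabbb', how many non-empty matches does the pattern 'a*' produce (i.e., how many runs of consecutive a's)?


Pattern 'a*' matches zero or more a's. We want non-empty runs of consecutive a's.
String: 'baabbaaaabbb'
Walking through the string to find runs of a's:
  Run 1: positions 1-2 -> 'aa'
  Run 2: positions 5-8 -> 'aaaa'
Non-empty runs found: ['aa', 'aaaa']
Count: 2

2


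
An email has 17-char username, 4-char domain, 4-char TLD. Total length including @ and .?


An email address has format: username@domain.tld
Username length: 17
'@' character: 1
Domain length: 4
'.' character: 1
TLD length: 4
Total = 17 + 1 + 4 + 1 + 4 = 27

27


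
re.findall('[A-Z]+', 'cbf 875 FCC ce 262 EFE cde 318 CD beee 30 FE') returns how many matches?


Pattern '[A-Z]+' finds one or more uppercase letters.
Text: 'cbf 875 FCC ce 262 EFE cde 318 CD beee 30 FE'
Scanning for matches:
  Match 1: 'FCC'
  Match 2: 'EFE'
  Match 3: 'CD'
  Match 4: 'FE'
Total matches: 4

4


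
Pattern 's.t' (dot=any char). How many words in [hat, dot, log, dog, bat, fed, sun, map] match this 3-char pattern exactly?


Pattern 's.t' means: starts with 's', any single char, ends with 't'.
Checking each word (must be exactly 3 chars):
  'hat' (len=3): no
  'dot' (len=3): no
  'log' (len=3): no
  'dog' (len=3): no
  'bat' (len=3): no
  'fed' (len=3): no
  'sun' (len=3): no
  'map' (len=3): no
Matching words: []
Total: 0

0


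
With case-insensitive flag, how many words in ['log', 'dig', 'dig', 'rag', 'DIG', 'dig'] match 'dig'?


Case-insensitive matching: compare each word's lowercase form to 'dig'.
  'log' -> lower='log' -> no
  'dig' -> lower='dig' -> MATCH
  'dig' -> lower='dig' -> MATCH
  'rag' -> lower='rag' -> no
  'DIG' -> lower='dig' -> MATCH
  'dig' -> lower='dig' -> MATCH
Matches: ['dig', 'dig', 'DIG', 'dig']
Count: 4

4


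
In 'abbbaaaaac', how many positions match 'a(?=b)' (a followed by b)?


Lookahead 'a(?=b)' matches 'a' only when followed by 'b'.
String: 'abbbaaaaac'
Checking each position where char is 'a':
  pos 0: 'a' -> MATCH (next='b')
  pos 4: 'a' -> no (next='a')
  pos 5: 'a' -> no (next='a')
  pos 6: 'a' -> no (next='a')
  pos 7: 'a' -> no (next='a')
  pos 8: 'a' -> no (next='c')
Matching positions: [0]
Count: 1

1


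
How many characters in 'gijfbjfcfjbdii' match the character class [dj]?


Character class [dj] matches any of: {d, j}
Scanning string 'gijfbjfcfjbdii' character by character:
  pos 0: 'g' -> no
  pos 1: 'i' -> no
  pos 2: 'j' -> MATCH
  pos 3: 'f' -> no
  pos 4: 'b' -> no
  pos 5: 'j' -> MATCH
  pos 6: 'f' -> no
  pos 7: 'c' -> no
  pos 8: 'f' -> no
  pos 9: 'j' -> MATCH
  pos 10: 'b' -> no
  pos 11: 'd' -> MATCH
  pos 12: 'i' -> no
  pos 13: 'i' -> no
Total matches: 4

4


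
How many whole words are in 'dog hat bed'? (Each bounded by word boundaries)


Word boundaries (\b) mark the start/end of each word.
Text: 'dog hat bed'
Splitting by whitespace:
  Word 1: 'dog'
  Word 2: 'hat'
  Word 3: 'bed'
Total whole words: 3

3


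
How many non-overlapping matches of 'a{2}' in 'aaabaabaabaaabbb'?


Pattern 'a{2}' matches exactly 2 consecutive a's (greedy, non-overlapping).
String: 'aaabaabaabaaabbb'
Scanning for runs of a's:
  Run at pos 0: 'aaa' (length 3) -> 1 match(es)
  Run at pos 4: 'aa' (length 2) -> 1 match(es)
  Run at pos 7: 'aa' (length 2) -> 1 match(es)
  Run at pos 10: 'aaa' (length 3) -> 1 match(es)
Matches found: ['aa', 'aa', 'aa', 'aa']
Total: 4

4


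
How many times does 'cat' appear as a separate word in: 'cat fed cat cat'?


Scanning each word for exact match 'cat':
  Word 1: 'cat' -> MATCH
  Word 2: 'fed' -> no
  Word 3: 'cat' -> MATCH
  Word 4: 'cat' -> MATCH
Total matches: 3

3


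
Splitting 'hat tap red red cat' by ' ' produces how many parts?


Splitting by ' ' breaks the string at each occurrence of the separator.
Text: 'hat tap red red cat'
Parts after split:
  Part 1: 'hat'
  Part 2: 'tap'
  Part 3: 'red'
  Part 4: 'red'
  Part 5: 'cat'
Total parts: 5

5


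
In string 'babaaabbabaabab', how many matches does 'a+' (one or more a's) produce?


Pattern 'a+' matches one or more consecutive a's.
String: 'babaaabbabaabab'
Scanning for runs of a:
  Match 1: 'a' (length 1)
  Match 2: 'aaa' (length 3)
  Match 3: 'a' (length 1)
  Match 4: 'aa' (length 2)
  Match 5: 'a' (length 1)
Total matches: 5

5


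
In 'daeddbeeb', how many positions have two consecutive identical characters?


Looking for consecutive identical characters in 'daeddbeeb':
  pos 0-1: 'd' vs 'a' -> different
  pos 1-2: 'a' vs 'e' -> different
  pos 2-3: 'e' vs 'd' -> different
  pos 3-4: 'd' vs 'd' -> MATCH ('dd')
  pos 4-5: 'd' vs 'b' -> different
  pos 5-6: 'b' vs 'e' -> different
  pos 6-7: 'e' vs 'e' -> MATCH ('ee')
  pos 7-8: 'e' vs 'b' -> different
Consecutive identical pairs: ['dd', 'ee']
Count: 2

2


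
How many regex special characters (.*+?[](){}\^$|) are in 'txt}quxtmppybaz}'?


Regex special characters are: . * + ? [ ] ( ) { } \ ^ $ |
Scanning 'txt}quxtmppybaz}':
  pos 3: '}' -> SPECIAL
  pos 15: '}' -> SPECIAL
Special chars found: ['}', '}']
Total: 2

2


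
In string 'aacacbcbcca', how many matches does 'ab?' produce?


Pattern 'ab?' matches 'a' optionally followed by 'b'.
String: 'aacacbcbcca'
Scanning left to right for 'a' then checking next char:
  Match 1: 'a' (a not followed by b)
  Match 2: 'a' (a not followed by b)
  Match 3: 'a' (a not followed by b)
  Match 4: 'a' (a not followed by b)
Total matches: 4

4


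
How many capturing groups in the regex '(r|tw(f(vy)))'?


To count capturing groups, count each '(' that starts a group.
Pattern: '(r|tw(f(vy)))'
Walking through the pattern:
  Position 0: '(' -> group #1
  Position 5: '(' -> group #2
  Position 7: '(' -> group #3
Total capturing groups: 3

3


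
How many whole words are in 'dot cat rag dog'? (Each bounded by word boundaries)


Word boundaries (\b) mark the start/end of each word.
Text: 'dot cat rag dog'
Splitting by whitespace:
  Word 1: 'dot'
  Word 2: 'cat'
  Word 3: 'rag'
  Word 4: 'dog'
Total whole words: 4

4


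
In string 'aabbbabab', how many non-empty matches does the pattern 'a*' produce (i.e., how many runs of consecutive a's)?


Pattern 'a*' matches zero or more a's. We want non-empty runs of consecutive a's.
String: 'aabbbabab'
Walking through the string to find runs of a's:
  Run 1: positions 0-1 -> 'aa'
  Run 2: positions 5-5 -> 'a'
  Run 3: positions 7-7 -> 'a'
Non-empty runs found: ['aa', 'a', 'a']
Count: 3

3


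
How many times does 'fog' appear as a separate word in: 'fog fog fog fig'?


Scanning each word for exact match 'fog':
  Word 1: 'fog' -> MATCH
  Word 2: 'fog' -> MATCH
  Word 3: 'fog' -> MATCH
  Word 4: 'fig' -> no
Total matches: 3

3


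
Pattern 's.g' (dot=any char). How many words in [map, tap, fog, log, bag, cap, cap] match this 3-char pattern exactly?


Pattern 's.g' means: starts with 's', any single char, ends with 'g'.
Checking each word (must be exactly 3 chars):
  'map' (len=3): no
  'tap' (len=3): no
  'fog' (len=3): no
  'log' (len=3): no
  'bag' (len=3): no
  'cap' (len=3): no
  'cap' (len=3): no
Matching words: []
Total: 0

0


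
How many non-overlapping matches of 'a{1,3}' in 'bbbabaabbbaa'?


Pattern 'a{1,3}' matches between 1 and 3 consecutive a's (greedy).
String: 'bbbabaabbbaa'
Finding runs of a's and applying greedy matching:
  Run at pos 3: 'a' (length 1)
  Run at pos 5: 'aa' (length 2)
  Run at pos 10: 'aa' (length 2)
Matches: ['a', 'aa', 'aa']
Count: 3

3


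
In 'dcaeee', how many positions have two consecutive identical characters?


Looking for consecutive identical characters in 'dcaeee':
  pos 0-1: 'd' vs 'c' -> different
  pos 1-2: 'c' vs 'a' -> different
  pos 2-3: 'a' vs 'e' -> different
  pos 3-4: 'e' vs 'e' -> MATCH ('ee')
  pos 4-5: 'e' vs 'e' -> MATCH ('ee')
Consecutive identical pairs: ['ee', 'ee']
Count: 2

2


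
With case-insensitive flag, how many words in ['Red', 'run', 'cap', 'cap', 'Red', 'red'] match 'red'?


Case-insensitive matching: compare each word's lowercase form to 'red'.
  'Red' -> lower='red' -> MATCH
  'run' -> lower='run' -> no
  'cap' -> lower='cap' -> no
  'cap' -> lower='cap' -> no
  'Red' -> lower='red' -> MATCH
  'red' -> lower='red' -> MATCH
Matches: ['Red', 'Red', 'red']
Count: 3

3


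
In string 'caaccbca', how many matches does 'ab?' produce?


Pattern 'ab?' matches 'a' optionally followed by 'b'.
String: 'caaccbca'
Scanning left to right for 'a' then checking next char:
  Match 1: 'a' (a not followed by b)
  Match 2: 'a' (a not followed by b)
  Match 3: 'a' (a not followed by b)
Total matches: 3

3


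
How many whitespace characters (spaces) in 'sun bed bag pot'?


\s matches whitespace characters (spaces, tabs, etc.).
Text: 'sun bed bag pot'
This text has 4 words separated by spaces.
Number of spaces = number of words - 1 = 4 - 1 = 3

3


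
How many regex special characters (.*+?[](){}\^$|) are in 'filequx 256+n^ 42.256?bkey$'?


Regex special characters are: . * + ? [ ] ( ) { } \ ^ $ |
Scanning 'filequx 256+n^ 42.256?bkey$':
  pos 11: '+' -> SPECIAL
  pos 13: '^' -> SPECIAL
  pos 17: '.' -> SPECIAL
  pos 21: '?' -> SPECIAL
  pos 26: '$' -> SPECIAL
Special chars found: ['+', '^', '.', '?', '$']
Total: 5

5


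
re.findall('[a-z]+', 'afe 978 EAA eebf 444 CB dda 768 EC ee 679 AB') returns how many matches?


Pattern '[a-z]+' finds one or more lowercase letters.
Text: 'afe 978 EAA eebf 444 CB dda 768 EC ee 679 AB'
Scanning for matches:
  Match 1: 'afe'
  Match 2: 'eebf'
  Match 3: 'dda'
  Match 4: 'ee'
Total matches: 4

4


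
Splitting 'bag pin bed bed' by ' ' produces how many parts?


Splitting by ' ' breaks the string at each occurrence of the separator.
Text: 'bag pin bed bed'
Parts after split:
  Part 1: 'bag'
  Part 2: 'pin'
  Part 3: 'bed'
  Part 4: 'bed'
Total parts: 4

4


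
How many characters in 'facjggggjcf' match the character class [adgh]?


Character class [adgh] matches any of: {a, d, g, h}
Scanning string 'facjggggjcf' character by character:
  pos 0: 'f' -> no
  pos 1: 'a' -> MATCH
  pos 2: 'c' -> no
  pos 3: 'j' -> no
  pos 4: 'g' -> MATCH
  pos 5: 'g' -> MATCH
  pos 6: 'g' -> MATCH
  pos 7: 'g' -> MATCH
  pos 8: 'j' -> no
  pos 9: 'c' -> no
  pos 10: 'f' -> no
Total matches: 5

5


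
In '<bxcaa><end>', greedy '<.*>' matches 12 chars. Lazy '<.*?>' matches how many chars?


Greedy '<.*>' tries to match as MUCH as possible.
Lazy '<.*?>' tries to match as LITTLE as possible.

String: '<bxcaa><end>'
Greedy '<.*>' starts at first '<' and extends to the LAST '>': '<bxcaa><end>' (12 chars)
Lazy '<.*?>' starts at first '<' and stops at the FIRST '>': '<bxcaa>' (7 chars)

7


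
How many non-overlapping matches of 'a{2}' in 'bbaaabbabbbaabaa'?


Pattern 'a{2}' matches exactly 2 consecutive a's (greedy, non-overlapping).
String: 'bbaaabbabbbaabaa'
Scanning for runs of a's:
  Run at pos 2: 'aaa' (length 3) -> 1 match(es)
  Run at pos 7: 'a' (length 1) -> 0 match(es)
  Run at pos 11: 'aa' (length 2) -> 1 match(es)
  Run at pos 14: 'aa' (length 2) -> 1 match(es)
Matches found: ['aa', 'aa', 'aa']
Total: 3

3


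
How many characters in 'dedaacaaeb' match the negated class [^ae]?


Negated class [^ae] matches any char NOT in {a, e}
Scanning 'dedaacaaeb':
  pos 0: 'd' -> MATCH
  pos 1: 'e' -> no (excluded)
  pos 2: 'd' -> MATCH
  pos 3: 'a' -> no (excluded)
  pos 4: 'a' -> no (excluded)
  pos 5: 'c' -> MATCH
  pos 6: 'a' -> no (excluded)
  pos 7: 'a' -> no (excluded)
  pos 8: 'e' -> no (excluded)
  pos 9: 'b' -> MATCH
Total matches: 4

4


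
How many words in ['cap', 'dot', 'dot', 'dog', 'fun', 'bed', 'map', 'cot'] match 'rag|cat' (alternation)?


Alternation 'rag|cat' matches either 'rag' or 'cat'.
Checking each word:
  'cap' -> no
  'dot' -> no
  'dot' -> no
  'dog' -> no
  'fun' -> no
  'bed' -> no
  'map' -> no
  'cot' -> no
Matches: []
Count: 0

0


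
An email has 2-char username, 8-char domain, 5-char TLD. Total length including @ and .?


An email address has format: username@domain.tld
Username length: 2
'@' character: 1
Domain length: 8
'.' character: 1
TLD length: 5
Total = 2 + 1 + 8 + 1 + 5 = 17

17


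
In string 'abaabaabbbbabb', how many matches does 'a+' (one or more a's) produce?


Pattern 'a+' matches one or more consecutive a's.
String: 'abaabaabbbbabb'
Scanning for runs of a:
  Match 1: 'a' (length 1)
  Match 2: 'aa' (length 2)
  Match 3: 'aa' (length 2)
  Match 4: 'a' (length 1)
Total matches: 4

4


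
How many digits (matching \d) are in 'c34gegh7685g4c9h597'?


\d matches any digit 0-9.
Scanning 'c34gegh7685g4c9h597':
  pos 1: '3' -> DIGIT
  pos 2: '4' -> DIGIT
  pos 7: '7' -> DIGIT
  pos 8: '6' -> DIGIT
  pos 9: '8' -> DIGIT
  pos 10: '5' -> DIGIT
  pos 12: '4' -> DIGIT
  pos 14: '9' -> DIGIT
  pos 16: '5' -> DIGIT
  pos 17: '9' -> DIGIT
  pos 18: '7' -> DIGIT
Digits found: ['3', '4', '7', '6', '8', '5', '4', '9', '5', '9', '7']
Total: 11

11


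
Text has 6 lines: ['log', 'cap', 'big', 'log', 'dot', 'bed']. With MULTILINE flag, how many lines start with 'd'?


With MULTILINE flag, ^ matches the start of each line.
Lines: ['log', 'cap', 'big', 'log', 'dot', 'bed']
Checking which lines start with 'd':
  Line 1: 'log' -> no
  Line 2: 'cap' -> no
  Line 3: 'big' -> no
  Line 4: 'log' -> no
  Line 5: 'dot' -> MATCH
  Line 6: 'bed' -> no
Matching lines: ['dot']
Count: 1

1


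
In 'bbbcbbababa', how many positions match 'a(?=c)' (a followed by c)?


Lookahead 'a(?=c)' matches 'a' only when followed by 'c'.
String: 'bbbcbbababa'
Checking each position where char is 'a':
  pos 6: 'a' -> no (next='b')
  pos 8: 'a' -> no (next='b')
Matching positions: []
Count: 0

0


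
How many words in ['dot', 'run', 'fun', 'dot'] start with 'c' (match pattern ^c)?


Pattern ^c anchors to start of word. Check which words begin with 'c':
  'dot' -> no
  'run' -> no
  'fun' -> no
  'dot' -> no
Matching words: []
Count: 0

0


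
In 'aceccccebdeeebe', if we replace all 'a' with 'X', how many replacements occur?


re.sub('a', 'X', text) replaces every occurrence of 'a' with 'X'.
Text: 'aceccccebdeeebe'
Scanning for 'a':
  pos 0: 'a' -> replacement #1
Total replacements: 1

1


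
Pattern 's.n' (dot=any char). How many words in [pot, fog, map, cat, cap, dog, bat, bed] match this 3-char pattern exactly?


Pattern 's.n' means: starts with 's', any single char, ends with 'n'.
Checking each word (must be exactly 3 chars):
  'pot' (len=3): no
  'fog' (len=3): no
  'map' (len=3): no
  'cat' (len=3): no
  'cap' (len=3): no
  'dog' (len=3): no
  'bat' (len=3): no
  'bed' (len=3): no
Matching words: []
Total: 0

0


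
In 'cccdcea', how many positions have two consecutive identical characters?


Looking for consecutive identical characters in 'cccdcea':
  pos 0-1: 'c' vs 'c' -> MATCH ('cc')
  pos 1-2: 'c' vs 'c' -> MATCH ('cc')
  pos 2-3: 'c' vs 'd' -> different
  pos 3-4: 'd' vs 'c' -> different
  pos 4-5: 'c' vs 'e' -> different
  pos 5-6: 'e' vs 'a' -> different
Consecutive identical pairs: ['cc', 'cc']
Count: 2

2


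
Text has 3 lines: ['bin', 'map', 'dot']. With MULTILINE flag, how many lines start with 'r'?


With MULTILINE flag, ^ matches the start of each line.
Lines: ['bin', 'map', 'dot']
Checking which lines start with 'r':
  Line 1: 'bin' -> no
  Line 2: 'map' -> no
  Line 3: 'dot' -> no
Matching lines: []
Count: 0

0


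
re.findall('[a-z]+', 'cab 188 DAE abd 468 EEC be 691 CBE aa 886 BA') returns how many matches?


Pattern '[a-z]+' finds one or more lowercase letters.
Text: 'cab 188 DAE abd 468 EEC be 691 CBE aa 886 BA'
Scanning for matches:
  Match 1: 'cab'
  Match 2: 'abd'
  Match 3: 'be'
  Match 4: 'aa'
Total matches: 4

4


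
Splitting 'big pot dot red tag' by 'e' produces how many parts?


Splitting by 'e' breaks the string at each occurrence of the separator.
Text: 'big pot dot red tag'
Parts after split:
  Part 1: 'big pot dot r'
  Part 2: 'd tag'
Total parts: 2

2


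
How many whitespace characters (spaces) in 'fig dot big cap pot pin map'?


\s matches whitespace characters (spaces, tabs, etc.).
Text: 'fig dot big cap pot pin map'
This text has 7 words separated by spaces.
Number of spaces = number of words - 1 = 7 - 1 = 6

6


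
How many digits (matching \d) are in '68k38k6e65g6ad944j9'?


\d matches any digit 0-9.
Scanning '68k38k6e65g6ad944j9':
  pos 0: '6' -> DIGIT
  pos 1: '8' -> DIGIT
  pos 3: '3' -> DIGIT
  pos 4: '8' -> DIGIT
  pos 6: '6' -> DIGIT
  pos 8: '6' -> DIGIT
  pos 9: '5' -> DIGIT
  pos 11: '6' -> DIGIT
  pos 14: '9' -> DIGIT
  pos 15: '4' -> DIGIT
  pos 16: '4' -> DIGIT
  pos 18: '9' -> DIGIT
Digits found: ['6', '8', '3', '8', '6', '6', '5', '6', '9', '4', '4', '9']
Total: 12

12


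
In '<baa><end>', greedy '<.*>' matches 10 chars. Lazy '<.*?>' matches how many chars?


Greedy '<.*>' tries to match as MUCH as possible.
Lazy '<.*?>' tries to match as LITTLE as possible.

String: '<baa><end>'
Greedy '<.*>' starts at first '<' and extends to the LAST '>': '<baa><end>' (10 chars)
Lazy '<.*?>' starts at first '<' and stops at the FIRST '>': '<baa>' (5 chars)

5


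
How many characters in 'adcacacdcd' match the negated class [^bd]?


Negated class [^bd] matches any char NOT in {b, d}
Scanning 'adcacacdcd':
  pos 0: 'a' -> MATCH
  pos 1: 'd' -> no (excluded)
  pos 2: 'c' -> MATCH
  pos 3: 'a' -> MATCH
  pos 4: 'c' -> MATCH
  pos 5: 'a' -> MATCH
  pos 6: 'c' -> MATCH
  pos 7: 'd' -> no (excluded)
  pos 8: 'c' -> MATCH
  pos 9: 'd' -> no (excluded)
Total matches: 7

7


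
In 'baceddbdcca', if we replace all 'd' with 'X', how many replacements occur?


re.sub('d', 'X', text) replaces every occurrence of 'd' with 'X'.
Text: 'baceddbdcca'
Scanning for 'd':
  pos 4: 'd' -> replacement #1
  pos 5: 'd' -> replacement #2
  pos 7: 'd' -> replacement #3
Total replacements: 3

3


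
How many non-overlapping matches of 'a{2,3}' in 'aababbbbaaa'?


Pattern 'a{2,3}' matches between 2 and 3 consecutive a's (greedy).
String: 'aababbbbaaa'
Finding runs of a's and applying greedy matching:
  Run at pos 0: 'aa' (length 2)
  Run at pos 3: 'a' (length 1)
  Run at pos 8: 'aaa' (length 3)
Matches: ['aa', 'aaa']
Count: 2

2


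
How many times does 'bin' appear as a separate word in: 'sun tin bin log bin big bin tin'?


Scanning each word for exact match 'bin':
  Word 1: 'sun' -> no
  Word 2: 'tin' -> no
  Word 3: 'bin' -> MATCH
  Word 4: 'log' -> no
  Word 5: 'bin' -> MATCH
  Word 6: 'big' -> no
  Word 7: 'bin' -> MATCH
  Word 8: 'tin' -> no
Total matches: 3

3


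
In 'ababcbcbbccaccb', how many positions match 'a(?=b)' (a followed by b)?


Lookahead 'a(?=b)' matches 'a' only when followed by 'b'.
String: 'ababcbcbbccaccb'
Checking each position where char is 'a':
  pos 0: 'a' -> MATCH (next='b')
  pos 2: 'a' -> MATCH (next='b')
  pos 11: 'a' -> no (next='c')
Matching positions: [0, 2]
Count: 2

2
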